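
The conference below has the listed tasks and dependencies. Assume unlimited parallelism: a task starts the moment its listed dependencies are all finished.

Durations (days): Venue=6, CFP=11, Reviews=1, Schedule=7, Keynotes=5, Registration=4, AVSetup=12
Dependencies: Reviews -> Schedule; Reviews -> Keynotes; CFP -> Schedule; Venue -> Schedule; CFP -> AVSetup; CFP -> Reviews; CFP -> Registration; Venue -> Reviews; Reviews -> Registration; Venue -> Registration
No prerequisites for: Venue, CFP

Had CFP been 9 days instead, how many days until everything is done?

Critical path before the change: CFP→AVSetup = 11+12 = 23 giving 23 days.
CFP is on the critical path; changing it to 9 makes that path 21 days.
The critical path is still CFP→AVSetup; finish is now 21 days.

21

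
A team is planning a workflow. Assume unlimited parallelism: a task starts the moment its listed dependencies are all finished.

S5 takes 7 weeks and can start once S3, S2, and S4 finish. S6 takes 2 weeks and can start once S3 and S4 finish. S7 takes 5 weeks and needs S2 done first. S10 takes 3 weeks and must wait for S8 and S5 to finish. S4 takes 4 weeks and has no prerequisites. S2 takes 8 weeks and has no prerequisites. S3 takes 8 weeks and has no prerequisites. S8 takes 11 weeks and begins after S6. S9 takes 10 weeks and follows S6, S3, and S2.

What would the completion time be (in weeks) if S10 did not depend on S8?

With the dependency in place, S3→S6→S8→S10 = 8+2+11+3 = 24 sets the finish at 24 weeks.
Without S8→S10, S10's earliest start moves from 21 to 15.
After: S3→S6→S8 = 8+2+11 = 21 → 21 weeks.

21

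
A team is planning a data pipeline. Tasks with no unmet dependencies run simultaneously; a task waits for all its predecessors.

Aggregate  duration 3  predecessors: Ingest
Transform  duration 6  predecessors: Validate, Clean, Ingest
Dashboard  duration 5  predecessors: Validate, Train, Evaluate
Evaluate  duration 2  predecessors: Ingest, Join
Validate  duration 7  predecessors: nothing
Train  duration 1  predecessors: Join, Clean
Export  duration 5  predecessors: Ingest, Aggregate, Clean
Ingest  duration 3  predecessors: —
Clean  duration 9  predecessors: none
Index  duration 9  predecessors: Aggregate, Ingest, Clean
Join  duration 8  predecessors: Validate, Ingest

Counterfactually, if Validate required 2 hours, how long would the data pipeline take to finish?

18

The binding path is Validate→Join→Evaluate→Dashboard = 7+8+2+5 = 22; finish at 22 hours.
Validate is on the critical path; changing it to 2 makes that path 17 hours.
The binding chain switches to Ingest→Join→Evaluate→Dashboard = 3+8+2+5 = 18; finish 18 hours.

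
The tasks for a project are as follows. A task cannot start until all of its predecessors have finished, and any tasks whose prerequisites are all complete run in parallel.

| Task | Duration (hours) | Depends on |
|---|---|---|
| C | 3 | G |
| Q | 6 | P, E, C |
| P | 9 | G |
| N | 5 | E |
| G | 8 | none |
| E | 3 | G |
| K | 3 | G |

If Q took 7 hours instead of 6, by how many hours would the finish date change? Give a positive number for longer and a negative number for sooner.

1

Baseline: G→P→Q = 8+9+6 = 23 → 23 hours.
Since Q is critical, the +1 change carries straight to that chain (now 24 hours).
No other chain overtakes it, so the finish is 24 hours.
Change in finish: 24 − 23 = +1 hours.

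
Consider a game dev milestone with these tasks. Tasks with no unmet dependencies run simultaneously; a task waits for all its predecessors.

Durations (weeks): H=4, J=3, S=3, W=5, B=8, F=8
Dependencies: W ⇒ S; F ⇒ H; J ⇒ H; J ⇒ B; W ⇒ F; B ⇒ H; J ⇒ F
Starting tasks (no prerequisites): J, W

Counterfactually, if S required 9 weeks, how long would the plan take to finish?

Critical path before the change: W→F→H = 5+8+4 = 17 giving 17 weeks.
The longest path through S is only 8 weeks, so S has float 9.
No other chain overtakes it, so the finish is 17 weeks.

17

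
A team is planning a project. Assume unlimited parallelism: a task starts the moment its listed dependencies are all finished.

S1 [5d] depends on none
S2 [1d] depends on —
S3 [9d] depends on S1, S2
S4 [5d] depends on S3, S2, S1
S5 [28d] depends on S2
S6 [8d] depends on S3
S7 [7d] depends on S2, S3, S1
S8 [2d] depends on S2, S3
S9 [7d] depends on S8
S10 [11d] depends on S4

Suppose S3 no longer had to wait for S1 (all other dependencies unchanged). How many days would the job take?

29

With the dependency in place, S1→S3→S4→S10 = 5+9+5+11 = 30 sets the finish at 30 days.
Without S1→S3, S3's earliest start moves from 5 to 1.
After: S2→S5 = 1+28 = 29 → 29 days.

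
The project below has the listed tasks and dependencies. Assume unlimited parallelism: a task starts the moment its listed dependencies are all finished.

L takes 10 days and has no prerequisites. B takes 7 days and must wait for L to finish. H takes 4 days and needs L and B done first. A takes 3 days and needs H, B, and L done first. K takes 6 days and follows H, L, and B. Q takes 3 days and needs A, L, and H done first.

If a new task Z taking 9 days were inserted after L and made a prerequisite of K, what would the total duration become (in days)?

Originally the job takes 27 days.
With Z inserted, K now waits for max(H, L, B, Z).
New critical path: L→B→H→A→Q = 10+7+4+3+3 = 27 ⇒ 27 days.

27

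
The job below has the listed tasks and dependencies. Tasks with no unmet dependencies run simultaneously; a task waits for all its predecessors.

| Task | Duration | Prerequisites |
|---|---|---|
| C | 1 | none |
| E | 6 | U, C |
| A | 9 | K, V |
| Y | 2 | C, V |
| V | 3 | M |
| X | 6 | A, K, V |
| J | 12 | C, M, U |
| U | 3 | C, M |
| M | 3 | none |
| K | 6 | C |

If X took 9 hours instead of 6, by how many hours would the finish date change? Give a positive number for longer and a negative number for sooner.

Actual critical path: C→K→A→X = 1+6+9+6 = 22 ⇒ 22 hours.
Since X is critical, the +3 change carries straight to that chain (now 25 hours).
No other chain overtakes it, so the finish is 25 hours.
Change in finish: 25 − 22 = +3 hours.

3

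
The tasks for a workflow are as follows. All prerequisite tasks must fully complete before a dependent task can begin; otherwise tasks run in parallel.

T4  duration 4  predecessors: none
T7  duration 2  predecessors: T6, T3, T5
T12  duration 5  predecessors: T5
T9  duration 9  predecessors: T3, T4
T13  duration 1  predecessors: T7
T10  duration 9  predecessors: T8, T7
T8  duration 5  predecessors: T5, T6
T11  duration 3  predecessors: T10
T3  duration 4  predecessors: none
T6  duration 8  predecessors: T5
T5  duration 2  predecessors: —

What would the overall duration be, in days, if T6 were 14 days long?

33

Actual critical path: T5→T6→T8→T10→T11 = 2+8+5+9+3 = 27 ⇒ 27 days.
T6 is on the critical path; changing it to 14 makes that path 33 days.
That remains the longest chain; total 33 days.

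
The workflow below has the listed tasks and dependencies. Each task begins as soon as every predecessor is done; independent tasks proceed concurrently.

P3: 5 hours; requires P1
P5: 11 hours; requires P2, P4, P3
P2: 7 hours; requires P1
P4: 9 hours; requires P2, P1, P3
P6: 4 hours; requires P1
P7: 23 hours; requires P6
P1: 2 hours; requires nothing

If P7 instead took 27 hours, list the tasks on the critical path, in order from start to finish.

Critical path before the change: P1→P6→P7 = 2+4+23 = 29 giving 29 hours.
Since P7 is critical, the +4 change carries straight to that chain (now 33 hours).
No other chain overtakes it, so the finish is 33 hours.

P1, P6, P7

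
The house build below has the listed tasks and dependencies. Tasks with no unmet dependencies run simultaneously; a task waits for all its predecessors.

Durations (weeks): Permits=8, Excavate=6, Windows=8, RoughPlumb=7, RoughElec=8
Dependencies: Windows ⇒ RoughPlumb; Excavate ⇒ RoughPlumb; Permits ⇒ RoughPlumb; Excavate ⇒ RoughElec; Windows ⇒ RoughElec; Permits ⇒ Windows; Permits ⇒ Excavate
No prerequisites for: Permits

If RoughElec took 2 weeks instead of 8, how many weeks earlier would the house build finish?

The binding path is Permits→Windows→RoughElec = 8+8+8 = 24; finish at 24 weeks.
RoughElec lies on that path, so at 2 weeks the path becomes 18 weeks.
Now Permits→Windows→RoughPlumb = 8+8+7 = 23 is longest, so the finish becomes 23 weeks.
Change in finish: 23 − 24 = -1 weeks.

1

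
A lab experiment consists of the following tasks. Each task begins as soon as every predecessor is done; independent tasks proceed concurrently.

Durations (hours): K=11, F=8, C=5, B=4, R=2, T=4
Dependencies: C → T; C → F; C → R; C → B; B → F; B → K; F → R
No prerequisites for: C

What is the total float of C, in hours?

0

The longest chain is C→B→K = 5+4+11 = 20; overall finish 20 hours.
The longest chain containing C totals 20 hours.
Float = 20 − 20 = 0.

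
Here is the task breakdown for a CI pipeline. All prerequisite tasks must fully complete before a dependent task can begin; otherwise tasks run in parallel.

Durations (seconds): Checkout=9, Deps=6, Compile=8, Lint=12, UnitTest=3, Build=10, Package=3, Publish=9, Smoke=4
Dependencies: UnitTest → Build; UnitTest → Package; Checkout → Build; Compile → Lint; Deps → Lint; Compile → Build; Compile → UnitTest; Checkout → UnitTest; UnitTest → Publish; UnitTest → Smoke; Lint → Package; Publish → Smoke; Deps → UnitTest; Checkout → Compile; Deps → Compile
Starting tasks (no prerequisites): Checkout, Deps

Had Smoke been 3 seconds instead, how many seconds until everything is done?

The binding path is Checkout→Compile→UnitTest→Publish→Smoke = 9+8+3+9+4 = 33; finish at 33 seconds.
Smoke is on the critical path; changing it to 3 makes that path 32 seconds.
The binding chain switches to Checkout→Compile→Lint→Package = 9+8+12+3 = 32; finish 32 seconds.

32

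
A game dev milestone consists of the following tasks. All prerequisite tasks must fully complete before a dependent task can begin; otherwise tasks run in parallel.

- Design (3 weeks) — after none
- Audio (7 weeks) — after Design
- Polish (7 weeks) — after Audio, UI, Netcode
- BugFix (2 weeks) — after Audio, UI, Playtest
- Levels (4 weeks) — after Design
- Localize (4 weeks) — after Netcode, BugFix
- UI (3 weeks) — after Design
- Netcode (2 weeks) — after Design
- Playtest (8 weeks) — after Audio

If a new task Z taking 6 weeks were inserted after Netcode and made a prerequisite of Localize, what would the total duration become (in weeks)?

Originally the plan takes 24 weeks.
With Z inserted, Localize now waits for max(Netcode, BugFix, Z).
New critical path: Design→Audio→Playtest→BugFix→Localize = 3+7+8+2+4 = 24 ⇒ 24 weeks.

24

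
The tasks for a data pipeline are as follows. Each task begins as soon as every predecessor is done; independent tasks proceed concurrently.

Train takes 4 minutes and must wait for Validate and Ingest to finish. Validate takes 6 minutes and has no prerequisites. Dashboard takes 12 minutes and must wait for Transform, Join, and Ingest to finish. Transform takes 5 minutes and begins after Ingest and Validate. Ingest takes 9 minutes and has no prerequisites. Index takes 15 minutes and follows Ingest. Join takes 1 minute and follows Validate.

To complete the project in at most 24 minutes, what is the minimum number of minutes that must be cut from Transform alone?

2

Current finish: 26 minutes; target: 24.
Transform is on every critical path, so each minute cut from Transform cuts the finish by one (this holds down to a finish of 24).
Need 26 − 24 = 2 minutes off Transform → Transform becomes 3 minutes, finish becomes 24.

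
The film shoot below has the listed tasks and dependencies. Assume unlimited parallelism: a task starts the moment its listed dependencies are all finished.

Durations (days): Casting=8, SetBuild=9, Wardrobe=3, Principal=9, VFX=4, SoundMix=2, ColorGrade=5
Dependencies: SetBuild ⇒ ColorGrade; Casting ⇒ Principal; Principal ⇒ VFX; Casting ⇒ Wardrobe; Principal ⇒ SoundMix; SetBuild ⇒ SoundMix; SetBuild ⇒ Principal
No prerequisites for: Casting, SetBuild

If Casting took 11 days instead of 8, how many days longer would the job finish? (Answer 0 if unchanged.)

2

Actual critical path: SetBuild→Principal→VFX = 9+9+4 = 22 ⇒ 22 days.
Casting is off the critical path — its longest chain is 21 days, giving 1 of slack.
The binding chain switches to Casting→Principal→VFX = 11+9+4 = 24; finish 24 days.
Change in finish: 24 − 22 = +2 days.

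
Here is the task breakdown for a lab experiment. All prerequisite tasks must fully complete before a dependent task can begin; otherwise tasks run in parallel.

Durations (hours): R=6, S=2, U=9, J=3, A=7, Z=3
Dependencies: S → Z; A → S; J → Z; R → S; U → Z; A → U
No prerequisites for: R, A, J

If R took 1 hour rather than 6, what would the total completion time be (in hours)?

19

Baseline: A→U→Z = 7+9+3 = 19 → 19 hours.
R is off the critical path — its longest chain is 11 hours, giving 8 of slack.
The critical path is still A→U→Z; finish is now 19 hours.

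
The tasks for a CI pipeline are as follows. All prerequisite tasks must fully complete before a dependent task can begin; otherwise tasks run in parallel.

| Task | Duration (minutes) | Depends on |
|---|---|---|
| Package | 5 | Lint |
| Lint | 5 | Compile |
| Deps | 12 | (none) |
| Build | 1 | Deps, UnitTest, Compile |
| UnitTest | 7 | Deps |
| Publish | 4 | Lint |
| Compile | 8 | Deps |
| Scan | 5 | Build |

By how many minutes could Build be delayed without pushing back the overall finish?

Deps→Compile→Lint→Package = 12+8+5+5 = 30 sets the makespan at 30 minutes.
The longest chain containing Build totals 26 minutes.
Float = 30 − 26 = 4.

4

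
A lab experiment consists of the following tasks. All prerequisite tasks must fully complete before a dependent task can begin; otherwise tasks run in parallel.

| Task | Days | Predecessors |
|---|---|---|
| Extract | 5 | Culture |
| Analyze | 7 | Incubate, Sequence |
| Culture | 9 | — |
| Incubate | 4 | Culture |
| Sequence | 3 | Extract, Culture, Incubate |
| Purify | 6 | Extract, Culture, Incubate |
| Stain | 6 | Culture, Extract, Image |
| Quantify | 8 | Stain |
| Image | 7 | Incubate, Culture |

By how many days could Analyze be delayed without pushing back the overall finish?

10

The longest chain is Culture→Incubate→Image→Stain→Quantify = 9+4+7+6+8 = 34; overall finish 34 days.
Analyze finishes as early as 24 and must finish by 34.
So Analyze can slip 34 − 24 = 10 days.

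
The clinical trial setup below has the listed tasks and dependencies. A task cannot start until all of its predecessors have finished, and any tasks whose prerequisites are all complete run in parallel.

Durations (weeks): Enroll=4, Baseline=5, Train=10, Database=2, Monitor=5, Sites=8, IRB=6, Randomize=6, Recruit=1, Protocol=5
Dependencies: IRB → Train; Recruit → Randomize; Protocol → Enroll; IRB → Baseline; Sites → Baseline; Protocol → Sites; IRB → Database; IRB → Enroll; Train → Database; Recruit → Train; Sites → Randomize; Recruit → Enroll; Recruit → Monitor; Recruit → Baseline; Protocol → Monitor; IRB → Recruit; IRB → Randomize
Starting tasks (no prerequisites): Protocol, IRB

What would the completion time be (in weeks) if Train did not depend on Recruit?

19

With the dependency in place, Protocol→Sites→Randomize = 5+8+6 = 19 sets the finish at 19 weeks.
Without Recruit→Train, Train's earliest start moves from 7 to 6.
New critical path: Protocol→Sites→Randomize = 5+8+6 = 19 ⇒ 19 weeks.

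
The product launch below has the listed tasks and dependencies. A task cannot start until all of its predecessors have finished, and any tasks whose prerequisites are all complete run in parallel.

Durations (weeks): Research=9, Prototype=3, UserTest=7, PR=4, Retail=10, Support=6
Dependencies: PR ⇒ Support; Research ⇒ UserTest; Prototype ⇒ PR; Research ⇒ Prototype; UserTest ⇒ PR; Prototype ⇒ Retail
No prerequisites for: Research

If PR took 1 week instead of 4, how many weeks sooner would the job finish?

3

The binding path is Research→UserTest→PR→Support = 9+7+4+6 = 26; finish at 26 weeks.
PR is on the critical path; changing it to 1 makes that path 23 weeks.
The critical path is still Research→UserTest→PR→Support; finish is now 23 weeks.
Change in finish: 23 − 26 = -3 weeks.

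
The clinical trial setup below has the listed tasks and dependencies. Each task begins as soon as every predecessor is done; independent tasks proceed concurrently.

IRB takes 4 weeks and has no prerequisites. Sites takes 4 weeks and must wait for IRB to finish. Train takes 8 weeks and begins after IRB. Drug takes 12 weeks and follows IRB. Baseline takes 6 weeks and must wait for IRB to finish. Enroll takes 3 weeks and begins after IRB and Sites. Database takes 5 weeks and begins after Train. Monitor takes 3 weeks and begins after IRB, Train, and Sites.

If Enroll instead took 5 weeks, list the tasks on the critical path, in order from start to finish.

IRB, Train, Database

The binding path is IRB→Train→Database = 4+8+5 = 17; finish at 17 weeks.
Enroll is off the critical path — its longest chain is 11 weeks, giving 6 of slack.
That remains the longest chain; total 17 weeks.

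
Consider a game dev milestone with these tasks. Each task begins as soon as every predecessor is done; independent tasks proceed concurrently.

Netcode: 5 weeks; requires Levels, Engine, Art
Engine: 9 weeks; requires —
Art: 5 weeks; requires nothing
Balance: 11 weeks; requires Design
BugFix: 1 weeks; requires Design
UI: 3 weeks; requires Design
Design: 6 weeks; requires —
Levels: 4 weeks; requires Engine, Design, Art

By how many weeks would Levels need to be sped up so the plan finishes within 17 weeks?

1

Current finish: 18 weeks; target: 17.
Levels is on every critical path, so each week cut from Levels cuts the finish by one (this holds down to a finish of 17).
Need 18 − 17 = 1 week off Levels → Levels becomes 3 weeks, finish becomes 17.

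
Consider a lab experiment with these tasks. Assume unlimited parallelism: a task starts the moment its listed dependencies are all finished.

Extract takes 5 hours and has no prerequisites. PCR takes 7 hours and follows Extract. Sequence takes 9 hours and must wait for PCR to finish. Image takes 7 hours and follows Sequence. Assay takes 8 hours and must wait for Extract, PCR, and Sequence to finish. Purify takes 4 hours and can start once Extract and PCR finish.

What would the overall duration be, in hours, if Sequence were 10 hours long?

The binding path is Extract→PCR→Sequence→Assay = 5+7+9+8 = 29; finish at 29 hours.
Since Sequence is critical, the +1 change carries straight to that chain (now 30 hours).
That remains the longest chain; total 30 hours.

30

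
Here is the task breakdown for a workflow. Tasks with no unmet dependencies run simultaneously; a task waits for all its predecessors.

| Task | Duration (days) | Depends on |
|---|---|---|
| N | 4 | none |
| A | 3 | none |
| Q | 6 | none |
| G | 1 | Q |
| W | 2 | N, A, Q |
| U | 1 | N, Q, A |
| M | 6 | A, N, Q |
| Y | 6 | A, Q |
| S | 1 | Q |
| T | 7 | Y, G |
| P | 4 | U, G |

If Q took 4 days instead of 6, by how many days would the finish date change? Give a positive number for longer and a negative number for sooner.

Actual critical path: Q→Y→T = 6+6+7 = 19 ⇒ 19 days.
Q lies on that path, so at 4 days the path becomes 17 days.
The critical path is still Q→Y→T; finish is now 17 days.
Change in finish: 17 − 19 = -2 days.

-2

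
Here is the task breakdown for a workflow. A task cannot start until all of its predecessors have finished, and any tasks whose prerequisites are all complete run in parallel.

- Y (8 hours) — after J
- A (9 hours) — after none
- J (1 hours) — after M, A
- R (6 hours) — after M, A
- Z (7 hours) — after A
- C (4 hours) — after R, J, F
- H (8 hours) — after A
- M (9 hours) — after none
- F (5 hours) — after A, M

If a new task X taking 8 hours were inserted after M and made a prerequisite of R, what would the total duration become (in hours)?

Originally the plan takes 19 hours.
With X inserted, R now waits for max(M, A, X).
New critical path: M→X→R→C = 9+8+6+4 = 27 ⇒ 27 hours.

27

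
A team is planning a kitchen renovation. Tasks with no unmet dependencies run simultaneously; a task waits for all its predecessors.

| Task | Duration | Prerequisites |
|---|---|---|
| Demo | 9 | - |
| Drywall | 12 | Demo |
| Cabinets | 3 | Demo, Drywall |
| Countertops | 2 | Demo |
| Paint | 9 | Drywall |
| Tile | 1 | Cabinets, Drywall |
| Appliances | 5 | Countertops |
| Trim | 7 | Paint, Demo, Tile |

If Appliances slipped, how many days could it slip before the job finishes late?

21

The longest chain is Demo→Drywall→Paint→Trim = 9+12+9+7 = 37; overall finish 37 days.
Longest path through Appliances: 16 days (earliest finish 16, latest finish 37).
Slack of Appliances = 32 − 11 = 21 days.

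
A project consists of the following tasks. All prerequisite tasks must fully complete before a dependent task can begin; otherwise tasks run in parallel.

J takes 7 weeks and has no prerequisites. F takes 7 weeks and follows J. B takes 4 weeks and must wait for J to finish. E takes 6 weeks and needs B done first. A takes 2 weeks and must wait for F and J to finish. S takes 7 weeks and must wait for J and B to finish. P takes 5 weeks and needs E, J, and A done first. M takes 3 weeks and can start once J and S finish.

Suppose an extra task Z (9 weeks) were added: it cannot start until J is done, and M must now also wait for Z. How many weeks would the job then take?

22

Originally the job takes 22 weeks.
With Z inserted, M now waits for max(J, S, Z).
New critical path: J→B→E→P = 7+4+6+5 = 22 ⇒ 22 weeks.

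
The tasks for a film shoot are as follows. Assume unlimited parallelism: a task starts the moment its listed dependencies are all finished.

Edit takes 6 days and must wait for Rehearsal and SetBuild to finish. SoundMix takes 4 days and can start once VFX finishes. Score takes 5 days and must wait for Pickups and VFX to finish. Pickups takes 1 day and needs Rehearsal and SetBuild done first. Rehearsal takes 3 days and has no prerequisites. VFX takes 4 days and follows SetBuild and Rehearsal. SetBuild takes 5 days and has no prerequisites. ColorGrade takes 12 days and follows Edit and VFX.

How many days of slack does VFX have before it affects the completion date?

2

Critical path: SetBuild→Edit→ColorGrade = 5+6+12 = 23, so the finish is 23 days.
The longest chain containing VFX totals 21 days.
Slack of VFX = 7 − 5 = 2 days.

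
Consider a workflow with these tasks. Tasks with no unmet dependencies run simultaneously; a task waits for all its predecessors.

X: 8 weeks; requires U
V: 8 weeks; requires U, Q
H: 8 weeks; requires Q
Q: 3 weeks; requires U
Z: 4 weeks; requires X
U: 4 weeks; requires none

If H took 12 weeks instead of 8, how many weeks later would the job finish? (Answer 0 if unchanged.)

Critical path before the change: U→X→Z = 4+8+4 = 16 giving 16 weeks.
The longest path through H is only 15 weeks, so H has float 1.
New critical path: U→Q→H = 4+3+12 = 19 ⇒ 19 weeks.
Change in finish: 19 − 16 = +3 weeks.

3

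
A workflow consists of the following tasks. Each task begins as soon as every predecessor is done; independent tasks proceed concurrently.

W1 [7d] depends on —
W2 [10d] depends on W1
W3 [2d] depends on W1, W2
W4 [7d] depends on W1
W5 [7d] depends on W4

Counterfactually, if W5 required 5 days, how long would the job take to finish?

As given, the longest chain is W1→W4→W5 = 7+7+7 = 21, so the finish is 21 days.
Since W5 is critical, the -2 change carries straight to that chain (now 19 days).
Now W1→W2→W3 = 7+10+2 = 19 is longest, so the finish becomes 19 days.

19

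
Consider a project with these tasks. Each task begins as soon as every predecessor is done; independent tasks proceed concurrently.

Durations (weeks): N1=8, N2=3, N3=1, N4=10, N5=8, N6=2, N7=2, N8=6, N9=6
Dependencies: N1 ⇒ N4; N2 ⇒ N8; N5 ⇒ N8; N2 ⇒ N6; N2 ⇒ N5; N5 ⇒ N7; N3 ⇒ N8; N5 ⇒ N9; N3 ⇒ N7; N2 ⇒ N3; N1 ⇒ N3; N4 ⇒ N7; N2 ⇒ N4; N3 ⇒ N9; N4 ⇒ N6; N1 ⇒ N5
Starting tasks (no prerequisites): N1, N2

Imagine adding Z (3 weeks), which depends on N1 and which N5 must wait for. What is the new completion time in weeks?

25

Originally the project takes 22 weeks.
With Z inserted, N5 now waits for max(N1, N2, Z).
New critical path: N1→Z→N5→N8 = 8+3+8+6 = 25 ⇒ 25 weeks.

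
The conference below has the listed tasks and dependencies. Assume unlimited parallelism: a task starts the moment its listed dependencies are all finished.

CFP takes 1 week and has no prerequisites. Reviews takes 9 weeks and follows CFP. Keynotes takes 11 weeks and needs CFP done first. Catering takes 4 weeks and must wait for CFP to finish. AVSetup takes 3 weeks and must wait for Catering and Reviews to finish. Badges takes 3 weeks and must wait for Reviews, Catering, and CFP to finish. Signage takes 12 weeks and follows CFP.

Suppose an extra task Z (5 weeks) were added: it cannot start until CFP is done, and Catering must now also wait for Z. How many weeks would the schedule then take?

Originally the schedule takes 13 weeks.
With Z inserted, Catering now waits for max(CFP, Z).
New critical path: CFP→Z→Catering→AVSetup = 1+5+4+3 = 13 ⇒ 13 weeks.

13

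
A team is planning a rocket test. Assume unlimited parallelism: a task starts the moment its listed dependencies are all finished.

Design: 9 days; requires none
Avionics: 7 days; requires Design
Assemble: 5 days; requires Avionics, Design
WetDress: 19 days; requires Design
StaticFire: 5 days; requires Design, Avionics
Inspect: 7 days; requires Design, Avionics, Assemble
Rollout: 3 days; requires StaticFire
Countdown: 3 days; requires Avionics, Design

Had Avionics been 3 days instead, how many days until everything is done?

Critical path before the change: Design→Avionics→Assemble→Inspect = 9+7+5+7 = 28 giving 28 days.
Avionics is on the critical path; changing it to 3 makes that path 24 days.
Now Design→WetDress = 9+19 = 28 is longest, so the finish becomes 28 days.

28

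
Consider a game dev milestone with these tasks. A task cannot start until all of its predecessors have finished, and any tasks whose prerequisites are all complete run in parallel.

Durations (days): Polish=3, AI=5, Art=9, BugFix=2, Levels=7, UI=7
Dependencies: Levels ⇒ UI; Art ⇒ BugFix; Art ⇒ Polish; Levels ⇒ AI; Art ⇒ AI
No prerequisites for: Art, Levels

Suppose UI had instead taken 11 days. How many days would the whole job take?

Baseline: Levels→UI = 7+7 = 14 → 14 days.
UI is on the critical path; changing it to 11 makes that path 18 days.
That remains the longest chain; total 18 days.

18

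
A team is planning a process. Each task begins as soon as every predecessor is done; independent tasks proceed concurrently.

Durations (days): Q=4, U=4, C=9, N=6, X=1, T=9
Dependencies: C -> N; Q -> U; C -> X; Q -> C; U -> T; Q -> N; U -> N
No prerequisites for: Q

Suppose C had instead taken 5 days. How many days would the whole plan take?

The binding path is Q→C→N = 4+9+6 = 19; finish at 19 days.
C is on the critical path; changing it to 5 makes that path 15 days.
Now Q→U→T = 4+4+9 = 17 is longest, so the finish becomes 17 days.

17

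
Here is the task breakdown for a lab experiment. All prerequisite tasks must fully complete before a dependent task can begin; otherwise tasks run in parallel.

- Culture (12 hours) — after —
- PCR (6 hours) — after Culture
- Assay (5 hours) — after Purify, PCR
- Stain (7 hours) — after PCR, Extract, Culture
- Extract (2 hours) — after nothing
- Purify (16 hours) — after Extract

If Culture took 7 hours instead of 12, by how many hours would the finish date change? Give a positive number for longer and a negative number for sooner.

The binding path is Culture→PCR→Stain = 12+6+7 = 25; finish at 25 hours.
Culture lies on that path, so at 7 hours the path becomes 20 hours.
New critical path: Extract→Purify→Assay = 2+16+5 = 23 ⇒ 23 hours.
Change in finish: 23 − 25 = -2 hours.

-2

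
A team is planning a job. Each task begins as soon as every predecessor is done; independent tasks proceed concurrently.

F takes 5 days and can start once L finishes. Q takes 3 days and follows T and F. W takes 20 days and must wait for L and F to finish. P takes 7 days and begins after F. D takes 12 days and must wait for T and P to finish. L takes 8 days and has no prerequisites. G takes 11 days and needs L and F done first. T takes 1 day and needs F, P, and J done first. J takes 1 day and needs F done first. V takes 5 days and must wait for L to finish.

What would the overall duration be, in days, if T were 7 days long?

39

The binding path is L→F→P→T→D = 8+5+7+1+12 = 33; finish at 33 days.
T is on the critical path; changing it to 7 makes that path 39 days.
The critical path is still L→F→P→T→D; finish is now 39 days.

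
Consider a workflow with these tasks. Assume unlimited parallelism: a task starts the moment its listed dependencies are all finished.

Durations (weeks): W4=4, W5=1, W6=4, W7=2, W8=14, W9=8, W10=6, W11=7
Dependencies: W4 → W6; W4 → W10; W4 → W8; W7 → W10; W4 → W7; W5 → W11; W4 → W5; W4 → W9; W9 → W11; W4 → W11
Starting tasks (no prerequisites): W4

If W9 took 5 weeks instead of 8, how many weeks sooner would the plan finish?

1

Baseline: W4→W9→W11 = 4+8+7 = 19 → 19 weeks.
W9 lies on that path, so at 5 weeks the path becomes 16 weeks.
The binding chain switches to W4→W8 = 4+14 = 18; finish 18 weeks.
Change in finish: 18 − 19 = -1 weeks.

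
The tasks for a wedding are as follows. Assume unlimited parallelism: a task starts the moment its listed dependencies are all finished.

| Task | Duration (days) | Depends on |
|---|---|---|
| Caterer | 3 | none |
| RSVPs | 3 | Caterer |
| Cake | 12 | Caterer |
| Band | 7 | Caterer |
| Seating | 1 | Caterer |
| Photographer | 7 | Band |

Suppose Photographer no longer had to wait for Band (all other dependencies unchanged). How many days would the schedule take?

15

With the dependency in place, Caterer→Band→Photographer = 3+7+7 = 17 sets the finish at 17 days.
Without Band→Photographer, Photographer's earliest start moves from 10 to 0.
After: Caterer→Cake = 3+12 = 15 → 15 days.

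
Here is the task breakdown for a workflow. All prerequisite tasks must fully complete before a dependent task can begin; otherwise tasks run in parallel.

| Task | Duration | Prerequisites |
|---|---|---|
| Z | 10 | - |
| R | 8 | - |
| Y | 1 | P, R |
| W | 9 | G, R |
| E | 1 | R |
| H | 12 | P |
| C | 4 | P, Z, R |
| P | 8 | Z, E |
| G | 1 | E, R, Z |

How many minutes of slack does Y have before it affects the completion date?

Z→P→H = 10+8+12 = 30 sets the makespan at 30 minutes.
Y finishes as early as 19 and must finish by 30.
So Y can slip 30 − 19 = 11 minutes.

11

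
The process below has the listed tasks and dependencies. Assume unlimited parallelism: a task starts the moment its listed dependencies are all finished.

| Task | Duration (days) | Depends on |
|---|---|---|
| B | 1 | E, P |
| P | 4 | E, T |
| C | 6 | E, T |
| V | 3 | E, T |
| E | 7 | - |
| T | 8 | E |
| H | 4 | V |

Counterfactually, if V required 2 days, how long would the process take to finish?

Actual critical path: E→T→V→H = 7+8+3+4 = 22 ⇒ 22 days.
Since V is critical, the -1 change carries straight to that chain (now 21 days).
The critical path is still E→T→V→H; finish is now 21 days.

21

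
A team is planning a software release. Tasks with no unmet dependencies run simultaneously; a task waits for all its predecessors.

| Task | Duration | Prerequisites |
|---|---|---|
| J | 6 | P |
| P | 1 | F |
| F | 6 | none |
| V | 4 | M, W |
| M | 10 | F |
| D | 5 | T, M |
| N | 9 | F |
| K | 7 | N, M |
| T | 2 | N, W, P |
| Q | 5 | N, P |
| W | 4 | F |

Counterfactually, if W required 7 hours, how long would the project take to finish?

23

The binding path is F→M→K = 6+10+7 = 23; finish at 23 hours.
W is off the critical path — its longest chain is 17 hours, giving 6 of slack.
The critical path is still F→M→K; finish is now 23 hours.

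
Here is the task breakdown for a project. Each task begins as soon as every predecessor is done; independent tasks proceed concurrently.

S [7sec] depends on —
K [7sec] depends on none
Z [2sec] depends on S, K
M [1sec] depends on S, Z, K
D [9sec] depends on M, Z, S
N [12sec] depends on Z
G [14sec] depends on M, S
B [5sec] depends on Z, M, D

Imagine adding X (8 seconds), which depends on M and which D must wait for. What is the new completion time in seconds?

32

Originally the schedule takes 24 seconds.
With X inserted, D now waits for max(M, Z, S, X).
New critical path: S→Z→M→X→D→B = 7+2+1+8+9+5 = 32 ⇒ 32 seconds.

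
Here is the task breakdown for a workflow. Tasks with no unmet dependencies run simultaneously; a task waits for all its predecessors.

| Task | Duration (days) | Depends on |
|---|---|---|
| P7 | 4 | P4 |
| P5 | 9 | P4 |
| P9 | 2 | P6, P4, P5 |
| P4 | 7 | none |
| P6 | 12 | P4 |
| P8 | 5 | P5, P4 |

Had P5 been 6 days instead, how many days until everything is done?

21

Baseline: P4→P5→P8 = 7+9+5 = 21 → 21 days.
Since P5 is critical, the -3 change carries straight to that chain (now 18 days).
Now P4→P6→P9 = 7+12+2 = 21 is longest, so the finish becomes 21 days.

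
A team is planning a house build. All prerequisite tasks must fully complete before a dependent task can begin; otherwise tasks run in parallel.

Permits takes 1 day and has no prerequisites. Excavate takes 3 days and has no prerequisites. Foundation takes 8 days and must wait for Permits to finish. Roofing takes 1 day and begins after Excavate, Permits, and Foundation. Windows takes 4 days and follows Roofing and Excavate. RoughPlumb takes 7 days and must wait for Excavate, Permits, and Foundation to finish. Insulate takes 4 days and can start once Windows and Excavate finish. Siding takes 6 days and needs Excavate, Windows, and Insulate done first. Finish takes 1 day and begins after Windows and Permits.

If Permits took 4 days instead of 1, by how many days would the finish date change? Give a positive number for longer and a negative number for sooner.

3

Baseline: Permits→Foundation→Roofing→Windows→Insulate→Siding = 1+8+1+4+4+6 = 24 → 24 days.
Since Permits is critical, the +3 change carries straight to that chain (now 27 days).
No other chain overtakes it, so the finish is 27 days.
Change in finish: 27 − 24 = +3 days.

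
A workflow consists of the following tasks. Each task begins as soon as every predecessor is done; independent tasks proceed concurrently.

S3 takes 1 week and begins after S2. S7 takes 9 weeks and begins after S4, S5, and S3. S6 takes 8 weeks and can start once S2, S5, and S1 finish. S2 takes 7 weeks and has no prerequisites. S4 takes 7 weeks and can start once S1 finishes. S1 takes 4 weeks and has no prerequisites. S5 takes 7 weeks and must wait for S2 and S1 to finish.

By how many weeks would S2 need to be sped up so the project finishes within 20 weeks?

3

Current finish: 23 weeks; target: 20.
S2 is on every critical path, so each week cut from S2 cuts the finish by one (this holds down to a finish of 20).
Need 23 − 20 = 3 weeks off S2 → S2 becomes 4 weeks, finish becomes 20.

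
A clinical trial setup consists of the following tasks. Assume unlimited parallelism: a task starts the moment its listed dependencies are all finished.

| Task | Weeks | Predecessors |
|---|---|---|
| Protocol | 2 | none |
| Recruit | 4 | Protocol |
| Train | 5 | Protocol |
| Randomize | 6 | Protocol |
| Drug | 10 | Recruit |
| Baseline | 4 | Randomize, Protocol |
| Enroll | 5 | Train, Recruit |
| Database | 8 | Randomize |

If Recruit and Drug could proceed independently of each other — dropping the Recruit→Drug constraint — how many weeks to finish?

16

Original critical path: Protocol→Recruit→Drug = 2+4+10 = 16 ⇒ 16 weeks.
Without Recruit→Drug, Drug's earliest start moves from 6 to 0.
The longest chain is now Protocol→Randomize→Database = 2+6+8 = 16, so the job takes 16 weeks.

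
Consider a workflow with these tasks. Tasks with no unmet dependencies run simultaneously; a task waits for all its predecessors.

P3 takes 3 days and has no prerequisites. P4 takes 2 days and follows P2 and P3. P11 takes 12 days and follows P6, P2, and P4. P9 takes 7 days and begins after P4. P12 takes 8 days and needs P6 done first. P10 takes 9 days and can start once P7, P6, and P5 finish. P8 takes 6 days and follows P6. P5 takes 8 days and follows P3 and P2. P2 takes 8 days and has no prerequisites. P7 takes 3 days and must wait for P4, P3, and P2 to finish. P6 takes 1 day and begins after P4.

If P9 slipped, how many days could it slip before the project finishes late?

8

The longest chain is P2→P5→P10 = 8+8+9 = 25; overall finish 25 days.
P9 finishes as early as 17 and must finish by 25.
So P9 can slip 25 − 17 = 8 days.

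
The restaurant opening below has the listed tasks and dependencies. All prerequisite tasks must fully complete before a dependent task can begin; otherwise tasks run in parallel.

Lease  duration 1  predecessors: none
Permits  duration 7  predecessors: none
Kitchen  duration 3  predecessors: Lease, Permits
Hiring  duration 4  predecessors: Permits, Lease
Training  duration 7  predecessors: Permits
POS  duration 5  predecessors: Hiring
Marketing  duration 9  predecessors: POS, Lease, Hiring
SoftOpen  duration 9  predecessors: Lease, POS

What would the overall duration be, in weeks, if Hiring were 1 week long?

The binding path is Permits→Hiring→POS→Marketing = 7+4+5+9 = 25; finish at 25 weeks.
Hiring is on the critical path; changing it to 1 makes that path 22 weeks.
No other chain overtakes it, so the finish is 22 weeks.

22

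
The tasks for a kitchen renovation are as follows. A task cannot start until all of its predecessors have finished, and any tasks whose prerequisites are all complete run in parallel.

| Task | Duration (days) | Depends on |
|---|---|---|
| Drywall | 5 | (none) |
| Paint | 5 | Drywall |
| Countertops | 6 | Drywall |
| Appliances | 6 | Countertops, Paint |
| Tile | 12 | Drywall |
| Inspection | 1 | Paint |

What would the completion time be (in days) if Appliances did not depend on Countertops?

Original critical path: Drywall→Countertops→Appliances = 5+6+6 = 17 ⇒ 17 days.
Without Countertops→Appliances, Appliances's earliest start moves from 11 to 10.
The longest chain is now Drywall→Tile = 5+12 = 17, so the project takes 17 days.

17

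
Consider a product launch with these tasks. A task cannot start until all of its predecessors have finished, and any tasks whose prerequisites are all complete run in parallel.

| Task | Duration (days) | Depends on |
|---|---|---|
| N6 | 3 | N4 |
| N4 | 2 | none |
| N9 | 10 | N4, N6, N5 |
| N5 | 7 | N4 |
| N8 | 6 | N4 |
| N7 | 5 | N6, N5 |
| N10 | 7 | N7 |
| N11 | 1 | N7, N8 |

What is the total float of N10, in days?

0

Critical path: N4→N5→N7→N10 = 2+7+5+7 = 21, so the finish is 21 days.
The longest chain containing N10 totals 21 days.
Float = 21 − 21 = 0.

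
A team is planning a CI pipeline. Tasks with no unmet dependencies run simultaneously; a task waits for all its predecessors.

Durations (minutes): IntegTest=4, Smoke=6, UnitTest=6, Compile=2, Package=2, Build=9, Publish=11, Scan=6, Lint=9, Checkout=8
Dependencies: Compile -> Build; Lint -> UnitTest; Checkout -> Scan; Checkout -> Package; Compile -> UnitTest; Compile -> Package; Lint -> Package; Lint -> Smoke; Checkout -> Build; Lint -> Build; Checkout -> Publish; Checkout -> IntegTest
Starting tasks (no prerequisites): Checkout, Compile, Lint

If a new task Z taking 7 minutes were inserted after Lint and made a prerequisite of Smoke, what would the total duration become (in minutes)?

Originally the plan takes 19 minutes.
With Z inserted, Smoke now waits for max(Lint, Z).
New critical path: Lint→Z→Smoke = 9+7+6 = 22 ⇒ 22 minutes.

22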